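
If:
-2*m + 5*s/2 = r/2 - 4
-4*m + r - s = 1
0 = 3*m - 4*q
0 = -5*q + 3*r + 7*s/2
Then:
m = 67/170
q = 201/680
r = 549/340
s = -327/340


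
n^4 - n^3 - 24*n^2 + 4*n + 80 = (n - 5)*(n - 2)*(n + 2)*(n + 4)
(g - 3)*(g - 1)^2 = g^3 - 5*g^2 + 7*g - 3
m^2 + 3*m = m*(m + 3)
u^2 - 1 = (u - 1)*(u + 1)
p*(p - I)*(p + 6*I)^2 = p^4 + 11*I*p^3 - 24*p^2 + 36*I*p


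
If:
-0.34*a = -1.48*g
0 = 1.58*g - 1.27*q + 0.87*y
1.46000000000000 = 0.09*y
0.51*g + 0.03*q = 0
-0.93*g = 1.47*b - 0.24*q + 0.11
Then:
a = -2.65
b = 2.00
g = -0.61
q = 10.36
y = 16.22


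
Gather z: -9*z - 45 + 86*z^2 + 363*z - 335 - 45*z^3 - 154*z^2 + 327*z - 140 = -45*z^3 - 68*z^2 + 681*z - 520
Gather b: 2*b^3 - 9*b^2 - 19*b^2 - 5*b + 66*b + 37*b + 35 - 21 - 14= 2*b^3 - 28*b^2 + 98*b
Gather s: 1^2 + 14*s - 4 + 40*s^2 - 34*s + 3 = 40*s^2 - 20*s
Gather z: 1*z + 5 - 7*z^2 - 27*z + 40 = -7*z^2 - 26*z + 45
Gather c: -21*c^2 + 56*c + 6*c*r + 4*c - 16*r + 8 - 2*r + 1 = -21*c^2 + c*(6*r + 60) - 18*r + 9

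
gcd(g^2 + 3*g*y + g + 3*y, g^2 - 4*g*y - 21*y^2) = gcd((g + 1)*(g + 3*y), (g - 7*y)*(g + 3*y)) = g + 3*y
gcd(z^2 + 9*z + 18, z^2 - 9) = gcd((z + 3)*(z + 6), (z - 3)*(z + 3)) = z + 3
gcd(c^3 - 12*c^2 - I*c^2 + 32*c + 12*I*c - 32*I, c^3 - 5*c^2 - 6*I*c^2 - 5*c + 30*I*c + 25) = c - I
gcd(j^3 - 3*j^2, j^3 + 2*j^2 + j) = j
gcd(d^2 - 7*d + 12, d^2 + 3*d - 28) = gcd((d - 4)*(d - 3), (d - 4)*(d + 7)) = d - 4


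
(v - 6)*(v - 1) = v^2 - 7*v + 6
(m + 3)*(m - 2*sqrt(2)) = m^2 - 2*sqrt(2)*m + 3*m - 6*sqrt(2)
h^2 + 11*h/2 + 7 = (h + 2)*(h + 7/2)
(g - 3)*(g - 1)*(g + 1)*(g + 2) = g^4 - g^3 - 7*g^2 + g + 6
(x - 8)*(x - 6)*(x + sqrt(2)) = x^3 - 14*x^2 + sqrt(2)*x^2 - 14*sqrt(2)*x + 48*x + 48*sqrt(2)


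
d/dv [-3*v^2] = -6*v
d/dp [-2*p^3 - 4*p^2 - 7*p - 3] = -6*p^2 - 8*p - 7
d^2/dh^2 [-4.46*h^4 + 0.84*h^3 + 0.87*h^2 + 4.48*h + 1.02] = -53.52*h^2 + 5.04*h + 1.74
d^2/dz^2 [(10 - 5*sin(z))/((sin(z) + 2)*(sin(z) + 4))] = 5*(sin(z)^5 - 14*sin(z)^4 - 86*sin(z)^3 - 44*sin(z)^2 + 280*sin(z) + 208)/((sin(z) + 2)^3*(sin(z) + 4)^3)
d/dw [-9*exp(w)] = -9*exp(w)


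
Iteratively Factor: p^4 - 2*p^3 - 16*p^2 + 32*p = (p + 4)*(p^3 - 6*p^2 + 8*p) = p*(p + 4)*(p^2 - 6*p + 8) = p*(p - 2)*(p + 4)*(p - 4)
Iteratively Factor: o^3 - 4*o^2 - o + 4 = (o - 4)*(o^2 - 1) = (o - 4)*(o + 1)*(o - 1)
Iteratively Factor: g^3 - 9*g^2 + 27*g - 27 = (g - 3)*(g^2 - 6*g + 9) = (g - 3)^2*(g - 3)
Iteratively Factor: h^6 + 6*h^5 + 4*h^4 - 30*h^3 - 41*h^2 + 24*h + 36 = (h + 2)*(h^5 + 4*h^4 - 4*h^3 - 22*h^2 + 3*h + 18) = (h - 1)*(h + 2)*(h^4 + 5*h^3 + h^2 - 21*h - 18) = (h - 2)*(h - 1)*(h + 2)*(h^3 + 7*h^2 + 15*h + 9) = (h - 2)*(h - 1)*(h + 2)*(h + 3)*(h^2 + 4*h + 3) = (h - 2)*(h - 1)*(h + 2)*(h + 3)^2*(h + 1)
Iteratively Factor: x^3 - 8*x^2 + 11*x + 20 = (x - 5)*(x^2 - 3*x - 4) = (x - 5)*(x + 1)*(x - 4)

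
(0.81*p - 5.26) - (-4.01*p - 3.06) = 4.82*p - 2.2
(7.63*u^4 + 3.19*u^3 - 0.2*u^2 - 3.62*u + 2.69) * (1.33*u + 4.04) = 10.1479*u^5 + 35.0679*u^4 + 12.6216*u^3 - 5.6226*u^2 - 11.0471*u + 10.8676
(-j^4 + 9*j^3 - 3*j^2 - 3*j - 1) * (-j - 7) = j^5 - 2*j^4 - 60*j^3 + 24*j^2 + 22*j + 7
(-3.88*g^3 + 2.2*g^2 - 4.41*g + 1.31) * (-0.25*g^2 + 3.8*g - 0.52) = 0.97*g^5 - 15.294*g^4 + 11.4801*g^3 - 18.2295*g^2 + 7.2712*g - 0.6812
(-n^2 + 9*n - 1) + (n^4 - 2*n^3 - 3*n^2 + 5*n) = n^4 - 2*n^3 - 4*n^2 + 14*n - 1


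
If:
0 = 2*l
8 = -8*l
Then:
No Solution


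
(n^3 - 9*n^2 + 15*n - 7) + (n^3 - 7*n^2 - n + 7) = 2*n^3 - 16*n^2 + 14*n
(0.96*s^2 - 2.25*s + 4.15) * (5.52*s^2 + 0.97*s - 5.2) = 5.2992*s^4 - 11.4888*s^3 + 15.7335*s^2 + 15.7255*s - 21.58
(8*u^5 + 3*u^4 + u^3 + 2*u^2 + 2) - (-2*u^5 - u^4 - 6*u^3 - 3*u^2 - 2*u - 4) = 10*u^5 + 4*u^4 + 7*u^3 + 5*u^2 + 2*u + 6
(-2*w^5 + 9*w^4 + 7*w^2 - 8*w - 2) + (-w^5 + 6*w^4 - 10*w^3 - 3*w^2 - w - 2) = -3*w^5 + 15*w^4 - 10*w^3 + 4*w^2 - 9*w - 4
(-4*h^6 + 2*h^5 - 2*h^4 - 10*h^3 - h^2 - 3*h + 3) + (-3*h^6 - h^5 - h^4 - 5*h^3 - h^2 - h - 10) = -7*h^6 + h^5 - 3*h^4 - 15*h^3 - 2*h^2 - 4*h - 7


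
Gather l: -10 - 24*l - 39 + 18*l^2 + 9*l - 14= 18*l^2 - 15*l - 63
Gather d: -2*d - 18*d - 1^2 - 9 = -20*d - 10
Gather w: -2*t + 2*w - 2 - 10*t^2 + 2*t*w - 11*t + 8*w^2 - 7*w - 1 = -10*t^2 - 13*t + 8*w^2 + w*(2*t - 5) - 3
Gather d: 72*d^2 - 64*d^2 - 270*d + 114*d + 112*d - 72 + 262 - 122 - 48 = 8*d^2 - 44*d + 20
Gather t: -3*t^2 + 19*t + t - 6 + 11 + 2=-3*t^2 + 20*t + 7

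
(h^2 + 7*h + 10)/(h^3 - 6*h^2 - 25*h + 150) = (h + 2)/(h^2 - 11*h + 30)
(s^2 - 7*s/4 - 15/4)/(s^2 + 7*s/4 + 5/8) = 2*(s - 3)/(2*s + 1)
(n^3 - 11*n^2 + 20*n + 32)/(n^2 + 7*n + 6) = (n^2 - 12*n + 32)/(n + 6)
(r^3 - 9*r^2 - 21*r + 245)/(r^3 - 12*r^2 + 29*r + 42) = (r^2 - 2*r - 35)/(r^2 - 5*r - 6)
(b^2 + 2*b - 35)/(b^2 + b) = (b^2 + 2*b - 35)/(b*(b + 1))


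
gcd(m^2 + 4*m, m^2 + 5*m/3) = m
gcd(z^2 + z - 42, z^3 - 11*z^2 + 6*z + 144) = z - 6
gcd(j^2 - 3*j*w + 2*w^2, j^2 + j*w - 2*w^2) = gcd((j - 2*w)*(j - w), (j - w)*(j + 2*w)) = -j + w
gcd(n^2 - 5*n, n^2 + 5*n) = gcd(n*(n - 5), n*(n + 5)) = n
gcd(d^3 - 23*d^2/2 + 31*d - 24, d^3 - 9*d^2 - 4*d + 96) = d - 8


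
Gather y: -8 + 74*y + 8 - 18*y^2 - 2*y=-18*y^2 + 72*y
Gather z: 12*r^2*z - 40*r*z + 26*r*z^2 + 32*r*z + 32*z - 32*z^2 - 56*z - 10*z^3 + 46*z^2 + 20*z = -10*z^3 + z^2*(26*r + 14) + z*(12*r^2 - 8*r - 4)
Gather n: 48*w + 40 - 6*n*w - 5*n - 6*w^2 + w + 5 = n*(-6*w - 5) - 6*w^2 + 49*w + 45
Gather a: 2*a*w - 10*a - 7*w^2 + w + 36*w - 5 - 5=a*(2*w - 10) - 7*w^2 + 37*w - 10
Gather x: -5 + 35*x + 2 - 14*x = 21*x - 3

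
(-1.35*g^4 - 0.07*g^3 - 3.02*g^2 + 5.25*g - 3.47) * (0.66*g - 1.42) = -0.891*g^5 + 1.8708*g^4 - 1.8938*g^3 + 7.7534*g^2 - 9.7452*g + 4.9274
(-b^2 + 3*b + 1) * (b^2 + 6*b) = -b^4 - 3*b^3 + 19*b^2 + 6*b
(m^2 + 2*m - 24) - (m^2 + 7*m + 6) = -5*m - 30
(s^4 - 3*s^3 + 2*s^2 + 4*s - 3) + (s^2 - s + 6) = s^4 - 3*s^3 + 3*s^2 + 3*s + 3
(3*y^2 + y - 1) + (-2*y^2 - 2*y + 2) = y^2 - y + 1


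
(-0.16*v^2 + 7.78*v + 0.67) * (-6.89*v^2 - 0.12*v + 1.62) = 1.1024*v^4 - 53.585*v^3 - 5.8091*v^2 + 12.5232*v + 1.0854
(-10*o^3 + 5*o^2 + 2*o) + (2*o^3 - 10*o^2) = -8*o^3 - 5*o^2 + 2*o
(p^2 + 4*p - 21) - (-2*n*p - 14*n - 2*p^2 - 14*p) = 2*n*p + 14*n + 3*p^2 + 18*p - 21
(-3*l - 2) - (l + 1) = -4*l - 3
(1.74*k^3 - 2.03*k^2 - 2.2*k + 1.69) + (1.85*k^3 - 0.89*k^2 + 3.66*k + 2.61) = 3.59*k^3 - 2.92*k^2 + 1.46*k + 4.3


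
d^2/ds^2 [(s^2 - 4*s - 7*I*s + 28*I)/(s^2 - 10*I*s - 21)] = 2*(-4 + 3*I)/(s^3 - 9*I*s^2 - 27*s + 27*I)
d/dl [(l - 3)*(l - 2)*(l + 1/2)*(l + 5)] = 4*l^3 + 3*l^2/2 - 38*l + 41/2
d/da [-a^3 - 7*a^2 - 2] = a*(-3*a - 14)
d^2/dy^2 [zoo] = 0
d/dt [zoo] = 0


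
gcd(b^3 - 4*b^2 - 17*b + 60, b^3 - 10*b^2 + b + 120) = b - 5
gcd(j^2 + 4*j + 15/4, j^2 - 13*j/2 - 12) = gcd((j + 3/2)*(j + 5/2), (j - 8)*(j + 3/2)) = j + 3/2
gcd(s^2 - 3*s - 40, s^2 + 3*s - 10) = s + 5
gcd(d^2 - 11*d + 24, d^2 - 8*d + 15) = d - 3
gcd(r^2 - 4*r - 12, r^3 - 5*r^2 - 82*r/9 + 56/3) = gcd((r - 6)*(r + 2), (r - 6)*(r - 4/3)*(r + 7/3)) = r - 6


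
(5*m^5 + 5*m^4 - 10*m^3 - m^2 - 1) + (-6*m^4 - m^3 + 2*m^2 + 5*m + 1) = 5*m^5 - m^4 - 11*m^3 + m^2 + 5*m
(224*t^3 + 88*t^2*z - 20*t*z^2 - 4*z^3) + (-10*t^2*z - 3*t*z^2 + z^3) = 224*t^3 + 78*t^2*z - 23*t*z^2 - 3*z^3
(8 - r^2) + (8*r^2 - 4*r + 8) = 7*r^2 - 4*r + 16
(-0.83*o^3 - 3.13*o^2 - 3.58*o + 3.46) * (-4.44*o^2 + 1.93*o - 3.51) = 3.6852*o^5 + 12.2953*o^4 + 12.7676*o^3 - 11.2855*o^2 + 19.2436*o - 12.1446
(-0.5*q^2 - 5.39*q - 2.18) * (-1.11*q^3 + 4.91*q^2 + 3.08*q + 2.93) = 0.555*q^5 + 3.5279*q^4 - 25.5851*q^3 - 28.77*q^2 - 22.5071*q - 6.3874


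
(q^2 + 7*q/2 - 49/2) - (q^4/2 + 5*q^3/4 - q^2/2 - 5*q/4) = -q^4/2 - 5*q^3/4 + 3*q^2/2 + 19*q/4 - 49/2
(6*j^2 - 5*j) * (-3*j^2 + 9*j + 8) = -18*j^4 + 69*j^3 + 3*j^2 - 40*j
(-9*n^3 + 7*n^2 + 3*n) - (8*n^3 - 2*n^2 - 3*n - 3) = -17*n^3 + 9*n^2 + 6*n + 3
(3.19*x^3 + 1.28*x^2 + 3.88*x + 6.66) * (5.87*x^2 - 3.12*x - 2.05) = 18.7253*x^5 - 2.4392*x^4 + 12.2425*x^3 + 24.3646*x^2 - 28.7332*x - 13.653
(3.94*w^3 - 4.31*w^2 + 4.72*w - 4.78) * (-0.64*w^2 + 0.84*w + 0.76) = -2.5216*w^5 + 6.068*w^4 - 3.6468*w^3 + 3.7484*w^2 - 0.428*w - 3.6328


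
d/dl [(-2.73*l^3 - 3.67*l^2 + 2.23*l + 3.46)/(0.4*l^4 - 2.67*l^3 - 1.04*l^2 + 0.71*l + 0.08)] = (1.092*l^6 + 2.936*l^5 - 9.6357*l^4 + 2.4956*l^3 + 26.7729*l^2 + 6.6096*l - 2.2782)/(0.16*l^8 - 2.136*l^7 + 6.2969*l^6 + 6.1216*l^5 - 2.6458*l^4 - 1.904*l^3 + 0.3377*l^2 + 0.1136*l + 0.0064)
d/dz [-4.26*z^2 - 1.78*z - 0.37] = -8.52*z - 1.78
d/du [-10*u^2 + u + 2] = 1 - 20*u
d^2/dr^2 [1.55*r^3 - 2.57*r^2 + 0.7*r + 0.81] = 9.3*r - 5.14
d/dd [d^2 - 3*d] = 2*d - 3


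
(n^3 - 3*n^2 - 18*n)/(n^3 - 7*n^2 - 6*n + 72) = n/(n - 4)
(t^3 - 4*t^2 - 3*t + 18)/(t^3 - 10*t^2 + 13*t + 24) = (t^2 - t - 6)/(t^2 - 7*t - 8)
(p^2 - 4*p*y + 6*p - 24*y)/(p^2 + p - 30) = (p - 4*y)/(p - 5)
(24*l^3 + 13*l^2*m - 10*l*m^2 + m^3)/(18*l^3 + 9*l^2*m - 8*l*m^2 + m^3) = (8*l - m)/(6*l - m)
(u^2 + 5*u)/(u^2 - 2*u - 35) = u/(u - 7)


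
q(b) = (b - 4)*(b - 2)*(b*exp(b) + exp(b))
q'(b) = (b - 4)*(b - 2)*(b*exp(b) + 2*exp(b)) + (b - 4)*(b*exp(b) + exp(b)) + (b - 2)*(b*exp(b) + exp(b)) = (b^3 - 2*b^2 - 8*b + 10)*exp(b)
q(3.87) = -56.76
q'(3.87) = 337.84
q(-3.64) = -2.99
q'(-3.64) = -0.93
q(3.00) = -80.34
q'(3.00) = -100.43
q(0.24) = 10.43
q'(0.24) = 10.14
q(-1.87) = -3.05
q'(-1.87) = 1.76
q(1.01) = 16.34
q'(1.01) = 2.50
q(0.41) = 12.13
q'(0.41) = 9.72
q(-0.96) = 0.22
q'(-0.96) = 5.73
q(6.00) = 22592.01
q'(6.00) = 42763.45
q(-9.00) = -0.14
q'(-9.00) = -0.10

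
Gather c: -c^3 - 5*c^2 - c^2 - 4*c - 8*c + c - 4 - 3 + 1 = -c^3 - 6*c^2 - 11*c - 6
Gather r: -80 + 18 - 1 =-63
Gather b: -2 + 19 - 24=-7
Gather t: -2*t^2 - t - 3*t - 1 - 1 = -2*t^2 - 4*t - 2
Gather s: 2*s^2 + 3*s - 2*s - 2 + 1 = 2*s^2 + s - 1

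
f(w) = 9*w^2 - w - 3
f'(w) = 18*w - 1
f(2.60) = 55.24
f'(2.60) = 45.80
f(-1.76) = 26.64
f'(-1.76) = -32.68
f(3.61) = 110.68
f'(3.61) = 63.98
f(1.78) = 23.74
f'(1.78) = 31.04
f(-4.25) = 163.81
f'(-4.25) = -77.50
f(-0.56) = 0.38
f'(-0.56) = -11.08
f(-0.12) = -2.75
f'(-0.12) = -3.16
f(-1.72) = 25.35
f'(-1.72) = -31.96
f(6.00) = 315.00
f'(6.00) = 107.00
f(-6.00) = 327.00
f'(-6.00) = -109.00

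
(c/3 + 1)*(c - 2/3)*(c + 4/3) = c^3/3 + 11*c^2/9 + 10*c/27 - 8/9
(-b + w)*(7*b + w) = -7*b^2 + 6*b*w + w^2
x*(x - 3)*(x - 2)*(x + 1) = x^4 - 4*x^3 + x^2 + 6*x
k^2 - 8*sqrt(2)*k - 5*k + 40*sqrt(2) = (k - 5)*(k - 8*sqrt(2))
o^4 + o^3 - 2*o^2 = o^2*(o - 1)*(o + 2)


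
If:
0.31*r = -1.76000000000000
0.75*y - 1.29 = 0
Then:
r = -5.68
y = 1.72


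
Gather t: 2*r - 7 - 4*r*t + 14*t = 2*r + t*(14 - 4*r) - 7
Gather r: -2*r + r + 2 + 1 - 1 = 2 - r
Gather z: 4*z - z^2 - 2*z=-z^2 + 2*z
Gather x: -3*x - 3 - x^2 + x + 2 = -x^2 - 2*x - 1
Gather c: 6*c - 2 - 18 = 6*c - 20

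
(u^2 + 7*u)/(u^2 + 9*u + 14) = u/(u + 2)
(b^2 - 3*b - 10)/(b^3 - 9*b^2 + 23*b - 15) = (b + 2)/(b^2 - 4*b + 3)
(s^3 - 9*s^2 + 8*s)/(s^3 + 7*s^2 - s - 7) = s*(s - 8)/(s^2 + 8*s + 7)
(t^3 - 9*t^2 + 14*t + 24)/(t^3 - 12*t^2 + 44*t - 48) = (t + 1)/(t - 2)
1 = 1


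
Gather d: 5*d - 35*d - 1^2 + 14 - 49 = -30*d - 36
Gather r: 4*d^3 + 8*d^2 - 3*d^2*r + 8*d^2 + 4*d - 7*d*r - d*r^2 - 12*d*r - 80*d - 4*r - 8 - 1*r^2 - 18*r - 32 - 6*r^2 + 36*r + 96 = 4*d^3 + 16*d^2 - 76*d + r^2*(-d - 7) + r*(-3*d^2 - 19*d + 14) + 56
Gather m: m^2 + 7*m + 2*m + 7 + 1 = m^2 + 9*m + 8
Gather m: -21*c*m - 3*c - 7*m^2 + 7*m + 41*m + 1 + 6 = -3*c - 7*m^2 + m*(48 - 21*c) + 7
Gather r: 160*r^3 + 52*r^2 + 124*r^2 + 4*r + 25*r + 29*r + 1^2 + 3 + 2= 160*r^3 + 176*r^2 + 58*r + 6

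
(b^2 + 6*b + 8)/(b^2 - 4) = (b + 4)/(b - 2)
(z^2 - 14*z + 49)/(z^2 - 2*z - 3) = (-z^2 + 14*z - 49)/(-z^2 + 2*z + 3)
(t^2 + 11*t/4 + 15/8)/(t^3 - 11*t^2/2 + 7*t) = (8*t^2 + 22*t + 15)/(4*t*(2*t^2 - 11*t + 14))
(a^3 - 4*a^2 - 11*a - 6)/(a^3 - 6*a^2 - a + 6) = (a + 1)/(a - 1)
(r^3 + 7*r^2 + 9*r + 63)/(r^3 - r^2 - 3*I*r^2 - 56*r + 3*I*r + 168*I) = (r + 3*I)/(r - 8)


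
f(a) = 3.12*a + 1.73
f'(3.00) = 3.12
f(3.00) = 11.09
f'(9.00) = 3.12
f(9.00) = 29.81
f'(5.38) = 3.12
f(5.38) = 18.52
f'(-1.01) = 3.12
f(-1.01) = -1.42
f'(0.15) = 3.12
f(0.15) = 2.20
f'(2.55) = 3.12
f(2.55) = 9.69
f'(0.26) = 3.12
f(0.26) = 2.54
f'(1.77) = 3.12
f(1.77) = 7.25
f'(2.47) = 3.12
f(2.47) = 9.44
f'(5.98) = 3.12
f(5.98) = 20.39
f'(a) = 3.12000000000000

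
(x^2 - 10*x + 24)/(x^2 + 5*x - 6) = (x^2 - 10*x + 24)/(x^2 + 5*x - 6)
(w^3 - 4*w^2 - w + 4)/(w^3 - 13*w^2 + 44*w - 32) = (w + 1)/(w - 8)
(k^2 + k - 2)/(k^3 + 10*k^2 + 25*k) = (k^2 + k - 2)/(k*(k^2 + 10*k + 25))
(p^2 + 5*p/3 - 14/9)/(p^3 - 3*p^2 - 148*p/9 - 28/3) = (3*p - 2)/(3*p^2 - 16*p - 12)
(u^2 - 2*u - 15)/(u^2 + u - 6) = (u - 5)/(u - 2)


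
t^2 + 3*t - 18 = (t - 3)*(t + 6)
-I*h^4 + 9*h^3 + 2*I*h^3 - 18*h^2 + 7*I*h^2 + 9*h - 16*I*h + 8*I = (h - 1)*(h + I)*(h + 8*I)*(-I*h + I)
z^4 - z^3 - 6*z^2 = z^2*(z - 3)*(z + 2)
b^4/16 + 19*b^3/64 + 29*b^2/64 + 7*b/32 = b*(b/4 + 1/4)*(b/4 + 1/2)*(b + 7/4)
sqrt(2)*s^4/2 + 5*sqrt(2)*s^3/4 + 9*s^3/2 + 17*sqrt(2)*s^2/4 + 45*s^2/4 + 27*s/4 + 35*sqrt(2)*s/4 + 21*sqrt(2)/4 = (s + 1)*(s + 3/2)*(s + 7*sqrt(2)/2)*(sqrt(2)*s/2 + 1)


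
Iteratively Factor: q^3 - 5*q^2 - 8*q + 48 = (q - 4)*(q^2 - q - 12) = (q - 4)^2*(q + 3)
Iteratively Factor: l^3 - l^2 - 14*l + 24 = (l + 4)*(l^2 - 5*l + 6) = (l - 3)*(l + 4)*(l - 2)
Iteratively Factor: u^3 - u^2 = (u - 1)*(u^2) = u*(u - 1)*(u)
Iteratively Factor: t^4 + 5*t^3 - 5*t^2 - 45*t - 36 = (t - 3)*(t^3 + 8*t^2 + 19*t + 12) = (t - 3)*(t + 1)*(t^2 + 7*t + 12) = (t - 3)*(t + 1)*(t + 4)*(t + 3)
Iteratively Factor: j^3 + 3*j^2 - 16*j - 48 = (j + 3)*(j^2 - 16) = (j + 3)*(j + 4)*(j - 4)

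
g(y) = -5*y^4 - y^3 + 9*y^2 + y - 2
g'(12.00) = -34775.00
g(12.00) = -104102.00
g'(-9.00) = 14176.00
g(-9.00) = -31358.00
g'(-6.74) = 5867.04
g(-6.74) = -9612.04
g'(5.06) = -2575.82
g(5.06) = -3173.78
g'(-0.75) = -5.75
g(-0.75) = 1.15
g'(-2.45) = 233.02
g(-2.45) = -115.87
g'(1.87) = -106.61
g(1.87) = -36.34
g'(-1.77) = 70.65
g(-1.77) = -19.10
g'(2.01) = -137.35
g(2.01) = -53.36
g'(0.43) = 6.60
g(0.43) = -0.16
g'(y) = -20*y^3 - 3*y^2 + 18*y + 1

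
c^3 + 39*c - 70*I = (c - 5*I)*(c - 2*I)*(c + 7*I)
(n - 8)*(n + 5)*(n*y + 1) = n^3*y - 3*n^2*y + n^2 - 40*n*y - 3*n - 40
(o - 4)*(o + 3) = o^2 - o - 12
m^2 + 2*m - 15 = (m - 3)*(m + 5)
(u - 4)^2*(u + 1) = u^3 - 7*u^2 + 8*u + 16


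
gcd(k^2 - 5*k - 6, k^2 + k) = k + 1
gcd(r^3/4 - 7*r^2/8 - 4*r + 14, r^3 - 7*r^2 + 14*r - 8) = r - 4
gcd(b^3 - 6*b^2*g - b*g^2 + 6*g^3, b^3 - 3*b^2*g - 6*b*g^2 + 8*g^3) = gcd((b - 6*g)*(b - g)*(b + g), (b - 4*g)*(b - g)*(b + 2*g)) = b - g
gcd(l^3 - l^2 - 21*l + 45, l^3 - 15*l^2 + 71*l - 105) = l - 3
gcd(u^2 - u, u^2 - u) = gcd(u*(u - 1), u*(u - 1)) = u^2 - u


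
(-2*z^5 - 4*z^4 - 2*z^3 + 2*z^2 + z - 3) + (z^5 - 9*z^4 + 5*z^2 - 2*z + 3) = -z^5 - 13*z^4 - 2*z^3 + 7*z^2 - z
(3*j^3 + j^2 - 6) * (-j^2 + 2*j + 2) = -3*j^5 + 5*j^4 + 8*j^3 + 8*j^2 - 12*j - 12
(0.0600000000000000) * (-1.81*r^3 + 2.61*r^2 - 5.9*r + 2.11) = -0.1086*r^3 + 0.1566*r^2 - 0.354*r + 0.1266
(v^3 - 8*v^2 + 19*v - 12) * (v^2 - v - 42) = v^5 - 9*v^4 - 15*v^3 + 305*v^2 - 786*v + 504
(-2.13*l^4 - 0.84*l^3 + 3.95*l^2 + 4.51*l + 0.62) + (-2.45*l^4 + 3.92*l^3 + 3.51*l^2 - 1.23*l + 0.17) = -4.58*l^4 + 3.08*l^3 + 7.46*l^2 + 3.28*l + 0.79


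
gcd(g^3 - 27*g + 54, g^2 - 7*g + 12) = g - 3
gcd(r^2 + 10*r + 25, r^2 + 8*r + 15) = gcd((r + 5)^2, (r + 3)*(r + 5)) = r + 5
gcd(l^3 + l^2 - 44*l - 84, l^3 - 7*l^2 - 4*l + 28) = l^2 - 5*l - 14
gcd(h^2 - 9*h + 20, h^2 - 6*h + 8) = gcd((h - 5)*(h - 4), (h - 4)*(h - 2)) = h - 4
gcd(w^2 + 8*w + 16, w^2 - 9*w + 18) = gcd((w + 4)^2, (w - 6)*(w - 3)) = 1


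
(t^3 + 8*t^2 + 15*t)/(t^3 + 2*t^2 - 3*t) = (t + 5)/(t - 1)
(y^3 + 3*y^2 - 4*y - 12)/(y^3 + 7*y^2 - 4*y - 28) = (y + 3)/(y + 7)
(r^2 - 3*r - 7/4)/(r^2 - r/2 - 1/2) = (r - 7/2)/(r - 1)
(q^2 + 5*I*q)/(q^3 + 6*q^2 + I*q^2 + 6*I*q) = (q + 5*I)/(q^2 + q*(6 + I) + 6*I)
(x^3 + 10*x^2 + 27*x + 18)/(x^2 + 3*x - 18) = (x^2 + 4*x + 3)/(x - 3)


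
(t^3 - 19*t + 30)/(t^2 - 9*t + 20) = (t^3 - 19*t + 30)/(t^2 - 9*t + 20)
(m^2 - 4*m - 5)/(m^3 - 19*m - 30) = (m + 1)/(m^2 + 5*m + 6)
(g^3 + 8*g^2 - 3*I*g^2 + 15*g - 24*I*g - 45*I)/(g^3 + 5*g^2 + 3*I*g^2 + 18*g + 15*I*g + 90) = (g + 3)/(g + 6*I)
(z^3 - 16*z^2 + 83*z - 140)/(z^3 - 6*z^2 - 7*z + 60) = (z - 7)/(z + 3)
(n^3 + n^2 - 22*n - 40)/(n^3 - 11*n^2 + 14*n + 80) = (n + 4)/(n - 8)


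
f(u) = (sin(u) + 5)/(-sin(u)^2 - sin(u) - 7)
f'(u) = (2*sin(u)*cos(u) + cos(u))*(sin(u) + 5)/(-sin(u)^2 - sin(u) - 7)^2 + cos(u)/(-sin(u)^2 - sin(u) - 7) = (sin(u)^2 + 10*sin(u) - 2)*cos(u)/(sin(u)^2 + sin(u) + 7)^2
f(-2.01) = -0.59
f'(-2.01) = 0.09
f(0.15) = -0.72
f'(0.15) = -0.01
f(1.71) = -0.67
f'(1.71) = -0.02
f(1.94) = -0.67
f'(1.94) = -0.04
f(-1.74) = -0.57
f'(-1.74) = 0.04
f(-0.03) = -0.71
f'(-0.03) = -0.05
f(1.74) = -0.67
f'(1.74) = -0.02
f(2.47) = -0.70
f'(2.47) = -0.06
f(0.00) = -0.71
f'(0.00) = -0.04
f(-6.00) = -0.72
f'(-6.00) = 0.02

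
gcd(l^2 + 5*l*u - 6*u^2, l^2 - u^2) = -l + u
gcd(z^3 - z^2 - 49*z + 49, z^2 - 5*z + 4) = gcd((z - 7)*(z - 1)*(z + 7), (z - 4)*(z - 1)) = z - 1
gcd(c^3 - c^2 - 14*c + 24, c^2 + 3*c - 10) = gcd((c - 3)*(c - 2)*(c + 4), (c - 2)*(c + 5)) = c - 2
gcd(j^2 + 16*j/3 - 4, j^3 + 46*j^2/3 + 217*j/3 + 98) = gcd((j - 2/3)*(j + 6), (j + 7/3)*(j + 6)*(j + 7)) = j + 6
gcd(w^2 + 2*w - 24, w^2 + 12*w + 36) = w + 6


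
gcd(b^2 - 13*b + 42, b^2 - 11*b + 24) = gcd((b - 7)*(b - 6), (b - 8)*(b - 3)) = 1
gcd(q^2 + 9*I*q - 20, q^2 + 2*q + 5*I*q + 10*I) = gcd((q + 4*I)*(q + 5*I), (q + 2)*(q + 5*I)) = q + 5*I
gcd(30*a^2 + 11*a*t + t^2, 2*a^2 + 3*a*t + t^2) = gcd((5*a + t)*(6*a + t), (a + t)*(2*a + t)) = 1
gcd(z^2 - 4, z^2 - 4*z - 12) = z + 2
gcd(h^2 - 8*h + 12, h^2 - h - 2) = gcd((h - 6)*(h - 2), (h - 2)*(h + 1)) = h - 2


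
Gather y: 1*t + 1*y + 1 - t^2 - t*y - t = -t^2 + y*(1 - t) + 1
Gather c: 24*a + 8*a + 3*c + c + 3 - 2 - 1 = 32*a + 4*c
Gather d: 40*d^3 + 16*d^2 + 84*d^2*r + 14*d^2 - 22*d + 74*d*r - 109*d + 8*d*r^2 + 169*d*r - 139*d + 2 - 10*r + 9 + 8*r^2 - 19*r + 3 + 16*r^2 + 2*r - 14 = 40*d^3 + d^2*(84*r + 30) + d*(8*r^2 + 243*r - 270) + 24*r^2 - 27*r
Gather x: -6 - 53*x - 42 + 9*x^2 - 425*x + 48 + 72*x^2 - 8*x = 81*x^2 - 486*x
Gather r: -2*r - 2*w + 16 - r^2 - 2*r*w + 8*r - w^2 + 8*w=-r^2 + r*(6 - 2*w) - w^2 + 6*w + 16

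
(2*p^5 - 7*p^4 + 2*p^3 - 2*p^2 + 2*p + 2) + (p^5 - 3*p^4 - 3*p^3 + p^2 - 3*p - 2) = 3*p^5 - 10*p^4 - p^3 - p^2 - p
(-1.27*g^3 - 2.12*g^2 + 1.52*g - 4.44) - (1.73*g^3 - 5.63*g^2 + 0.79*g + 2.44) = -3.0*g^3 + 3.51*g^2 + 0.73*g - 6.88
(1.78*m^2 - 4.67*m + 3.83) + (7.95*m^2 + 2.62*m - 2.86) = 9.73*m^2 - 2.05*m + 0.97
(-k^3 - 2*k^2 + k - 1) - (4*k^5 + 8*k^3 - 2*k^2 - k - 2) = -4*k^5 - 9*k^3 + 2*k + 1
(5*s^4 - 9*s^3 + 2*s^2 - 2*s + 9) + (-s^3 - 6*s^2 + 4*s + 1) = 5*s^4 - 10*s^3 - 4*s^2 + 2*s + 10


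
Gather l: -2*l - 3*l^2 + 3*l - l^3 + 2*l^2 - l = -l^3 - l^2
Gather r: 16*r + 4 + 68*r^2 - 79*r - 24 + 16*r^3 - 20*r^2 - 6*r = 16*r^3 + 48*r^2 - 69*r - 20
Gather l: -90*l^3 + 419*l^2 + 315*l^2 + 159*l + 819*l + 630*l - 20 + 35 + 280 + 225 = -90*l^3 + 734*l^2 + 1608*l + 520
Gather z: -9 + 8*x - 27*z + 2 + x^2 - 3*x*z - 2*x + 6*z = x^2 + 6*x + z*(-3*x - 21) - 7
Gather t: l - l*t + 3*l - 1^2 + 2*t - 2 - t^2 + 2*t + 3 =4*l - t^2 + t*(4 - l)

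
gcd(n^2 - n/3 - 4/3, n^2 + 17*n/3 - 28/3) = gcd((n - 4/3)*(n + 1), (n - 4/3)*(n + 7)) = n - 4/3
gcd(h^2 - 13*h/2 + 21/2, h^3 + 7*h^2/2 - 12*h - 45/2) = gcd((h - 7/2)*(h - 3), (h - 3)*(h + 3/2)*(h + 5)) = h - 3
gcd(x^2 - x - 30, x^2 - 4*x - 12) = x - 6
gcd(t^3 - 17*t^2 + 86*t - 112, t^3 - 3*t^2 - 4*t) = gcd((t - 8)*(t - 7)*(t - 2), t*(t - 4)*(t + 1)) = 1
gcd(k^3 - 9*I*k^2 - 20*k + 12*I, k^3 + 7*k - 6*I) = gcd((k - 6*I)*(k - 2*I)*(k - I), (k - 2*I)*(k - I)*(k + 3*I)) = k^2 - 3*I*k - 2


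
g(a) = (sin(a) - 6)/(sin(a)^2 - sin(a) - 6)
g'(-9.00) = 0.53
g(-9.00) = 1.18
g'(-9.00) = 0.53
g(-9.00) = 1.18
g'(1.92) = 0.01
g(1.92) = 0.84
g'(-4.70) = 0.00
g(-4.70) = 0.83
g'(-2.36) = 0.65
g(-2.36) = 1.40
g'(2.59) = 0.13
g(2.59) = 0.88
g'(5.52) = -0.64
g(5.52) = 1.39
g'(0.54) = -0.13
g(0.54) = 0.88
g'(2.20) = 0.05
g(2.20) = 0.84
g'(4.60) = 0.17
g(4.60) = 1.74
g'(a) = (-2*sin(a)*cos(a) + cos(a))*(sin(a) - 6)/(sin(a)^2 - sin(a) - 6)^2 + cos(a)/(sin(a)^2 - sin(a) - 6) = (12*sin(a) + cos(a)^2 - 13)*cos(a)/(sin(a) + cos(a)^2 + 5)^2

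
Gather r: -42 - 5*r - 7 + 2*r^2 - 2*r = 2*r^2 - 7*r - 49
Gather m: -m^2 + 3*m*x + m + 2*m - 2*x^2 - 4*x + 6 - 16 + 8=-m^2 + m*(3*x + 3) - 2*x^2 - 4*x - 2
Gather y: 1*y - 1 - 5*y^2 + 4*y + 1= -5*y^2 + 5*y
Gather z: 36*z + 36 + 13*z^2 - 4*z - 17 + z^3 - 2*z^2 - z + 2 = z^3 + 11*z^2 + 31*z + 21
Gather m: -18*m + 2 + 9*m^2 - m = 9*m^2 - 19*m + 2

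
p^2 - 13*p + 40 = (p - 8)*(p - 5)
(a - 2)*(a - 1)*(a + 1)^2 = a^4 - a^3 - 3*a^2 + a + 2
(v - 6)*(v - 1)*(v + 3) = v^3 - 4*v^2 - 15*v + 18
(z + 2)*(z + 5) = z^2 + 7*z + 10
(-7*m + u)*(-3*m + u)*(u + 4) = 21*m^2*u + 84*m^2 - 10*m*u^2 - 40*m*u + u^3 + 4*u^2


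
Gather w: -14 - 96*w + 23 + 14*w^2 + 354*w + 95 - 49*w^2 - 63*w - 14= -35*w^2 + 195*w + 90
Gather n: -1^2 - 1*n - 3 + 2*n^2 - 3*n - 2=2*n^2 - 4*n - 6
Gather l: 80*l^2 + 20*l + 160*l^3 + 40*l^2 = 160*l^3 + 120*l^2 + 20*l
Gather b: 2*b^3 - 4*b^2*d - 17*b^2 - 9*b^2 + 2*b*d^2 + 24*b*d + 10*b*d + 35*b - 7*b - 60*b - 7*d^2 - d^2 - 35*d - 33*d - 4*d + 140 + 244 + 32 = 2*b^3 + b^2*(-4*d - 26) + b*(2*d^2 + 34*d - 32) - 8*d^2 - 72*d + 416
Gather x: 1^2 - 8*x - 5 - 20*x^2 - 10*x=-20*x^2 - 18*x - 4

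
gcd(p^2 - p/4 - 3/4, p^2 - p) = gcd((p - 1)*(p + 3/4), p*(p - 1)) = p - 1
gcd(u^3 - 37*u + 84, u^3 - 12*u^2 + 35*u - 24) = u - 3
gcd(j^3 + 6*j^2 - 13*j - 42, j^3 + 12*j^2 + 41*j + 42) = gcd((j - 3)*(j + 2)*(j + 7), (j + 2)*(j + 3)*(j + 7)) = j^2 + 9*j + 14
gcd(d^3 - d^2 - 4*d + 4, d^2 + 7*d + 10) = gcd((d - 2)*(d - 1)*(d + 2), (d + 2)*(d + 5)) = d + 2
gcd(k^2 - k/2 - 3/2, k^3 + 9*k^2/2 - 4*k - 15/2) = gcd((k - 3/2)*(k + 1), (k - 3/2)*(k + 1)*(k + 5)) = k^2 - k/2 - 3/2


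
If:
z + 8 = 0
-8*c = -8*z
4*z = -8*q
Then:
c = -8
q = 4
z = -8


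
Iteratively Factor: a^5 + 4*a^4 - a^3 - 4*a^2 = (a - 1)*(a^4 + 5*a^3 + 4*a^2) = (a - 1)*(a + 1)*(a^3 + 4*a^2) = a*(a - 1)*(a + 1)*(a^2 + 4*a) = a*(a - 1)*(a + 1)*(a + 4)*(a)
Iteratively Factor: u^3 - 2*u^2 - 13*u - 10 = (u - 5)*(u^2 + 3*u + 2) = (u - 5)*(u + 2)*(u + 1)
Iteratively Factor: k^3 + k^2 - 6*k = (k)*(k^2 + k - 6) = k*(k + 3)*(k - 2)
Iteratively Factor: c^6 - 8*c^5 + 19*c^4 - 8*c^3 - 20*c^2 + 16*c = (c - 4)*(c^5 - 4*c^4 + 3*c^3 + 4*c^2 - 4*c) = c*(c - 4)*(c^4 - 4*c^3 + 3*c^2 + 4*c - 4) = c*(c - 4)*(c + 1)*(c^3 - 5*c^2 + 8*c - 4) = c*(c - 4)*(c - 2)*(c + 1)*(c^2 - 3*c + 2) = c*(c - 4)*(c - 2)*(c - 1)*(c + 1)*(c - 2)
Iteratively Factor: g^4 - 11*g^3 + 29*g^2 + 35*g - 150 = (g - 5)*(g^3 - 6*g^2 - g + 30) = (g - 5)*(g + 2)*(g^2 - 8*g + 15) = (g - 5)^2*(g + 2)*(g - 3)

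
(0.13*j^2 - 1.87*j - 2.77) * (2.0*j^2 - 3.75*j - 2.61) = 0.26*j^4 - 4.2275*j^3 + 1.1332*j^2 + 15.2682*j + 7.2297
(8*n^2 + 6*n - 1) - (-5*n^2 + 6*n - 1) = 13*n^2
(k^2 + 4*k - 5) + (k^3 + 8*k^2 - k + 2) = k^3 + 9*k^2 + 3*k - 3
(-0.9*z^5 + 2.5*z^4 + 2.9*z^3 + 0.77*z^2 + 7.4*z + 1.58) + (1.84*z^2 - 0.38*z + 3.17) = -0.9*z^5 + 2.5*z^4 + 2.9*z^3 + 2.61*z^2 + 7.02*z + 4.75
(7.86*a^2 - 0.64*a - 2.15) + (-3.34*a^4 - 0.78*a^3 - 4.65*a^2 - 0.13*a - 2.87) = -3.34*a^4 - 0.78*a^3 + 3.21*a^2 - 0.77*a - 5.02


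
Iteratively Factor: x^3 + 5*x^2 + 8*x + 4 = (x + 2)*(x^2 + 3*x + 2) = (x + 1)*(x + 2)*(x + 2)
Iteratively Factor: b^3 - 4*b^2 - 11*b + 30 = (b + 3)*(b^2 - 7*b + 10) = (b - 5)*(b + 3)*(b - 2)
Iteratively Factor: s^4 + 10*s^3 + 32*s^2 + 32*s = (s)*(s^3 + 10*s^2 + 32*s + 32) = s*(s + 4)*(s^2 + 6*s + 8) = s*(s + 4)^2*(s + 2)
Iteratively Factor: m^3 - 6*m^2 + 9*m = (m - 3)*(m^2 - 3*m) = (m - 3)^2*(m)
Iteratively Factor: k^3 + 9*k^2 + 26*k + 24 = (k + 3)*(k^2 + 6*k + 8) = (k + 3)*(k + 4)*(k + 2)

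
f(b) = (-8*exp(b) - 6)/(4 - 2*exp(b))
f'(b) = -8*exp(b)/(4 - 2*exp(b)) + 2*(-8*exp(b) - 6)*exp(b)/(4 - 2*exp(b))^2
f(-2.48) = -1.74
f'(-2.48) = -0.25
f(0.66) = -164.69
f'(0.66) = -5005.30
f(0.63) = -85.88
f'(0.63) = -1378.83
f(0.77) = 72.85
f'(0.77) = -930.74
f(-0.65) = -3.44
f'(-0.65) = -2.63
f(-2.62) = -1.71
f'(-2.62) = -0.22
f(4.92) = 4.08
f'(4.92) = -0.08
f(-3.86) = -1.56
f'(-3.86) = -0.06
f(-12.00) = -1.50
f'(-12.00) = 0.00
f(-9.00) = -1.50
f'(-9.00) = 0.00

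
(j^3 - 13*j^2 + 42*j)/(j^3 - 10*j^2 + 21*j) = (j - 6)/(j - 3)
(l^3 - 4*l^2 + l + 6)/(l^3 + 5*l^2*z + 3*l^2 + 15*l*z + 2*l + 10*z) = (l^2 - 5*l + 6)/(l^2 + 5*l*z + 2*l + 10*z)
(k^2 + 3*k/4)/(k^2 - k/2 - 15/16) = 4*k/(4*k - 5)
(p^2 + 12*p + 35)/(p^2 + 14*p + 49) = (p + 5)/(p + 7)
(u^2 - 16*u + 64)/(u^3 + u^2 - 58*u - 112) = (u - 8)/(u^2 + 9*u + 14)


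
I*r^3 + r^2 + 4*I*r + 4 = (r - 2*I)*(r + 2*I)*(I*r + 1)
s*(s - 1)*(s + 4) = s^3 + 3*s^2 - 4*s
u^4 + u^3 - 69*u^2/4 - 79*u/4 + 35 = (u - 4)*(u - 1)*(u + 5/2)*(u + 7/2)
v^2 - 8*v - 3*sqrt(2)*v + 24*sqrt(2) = (v - 8)*(v - 3*sqrt(2))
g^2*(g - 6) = g^3 - 6*g^2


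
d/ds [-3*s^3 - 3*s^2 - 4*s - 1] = -9*s^2 - 6*s - 4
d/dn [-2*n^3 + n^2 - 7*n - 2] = -6*n^2 + 2*n - 7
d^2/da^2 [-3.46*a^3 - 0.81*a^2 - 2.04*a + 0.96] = -20.76*a - 1.62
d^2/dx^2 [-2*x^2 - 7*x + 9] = -4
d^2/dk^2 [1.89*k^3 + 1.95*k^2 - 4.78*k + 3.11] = 11.34*k + 3.9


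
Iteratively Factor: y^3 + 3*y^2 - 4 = (y + 2)*(y^2 + y - 2) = (y - 1)*(y + 2)*(y + 2)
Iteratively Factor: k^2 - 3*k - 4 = (k + 1)*(k - 4)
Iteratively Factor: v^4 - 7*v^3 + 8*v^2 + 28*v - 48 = (v - 3)*(v^3 - 4*v^2 - 4*v + 16) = (v - 3)*(v + 2)*(v^2 - 6*v + 8) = (v - 4)*(v - 3)*(v + 2)*(v - 2)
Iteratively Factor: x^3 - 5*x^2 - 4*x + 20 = (x - 5)*(x^2 - 4) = (x - 5)*(x - 2)*(x + 2)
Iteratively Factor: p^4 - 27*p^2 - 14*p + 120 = (p - 5)*(p^3 + 5*p^2 - 2*p - 24) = (p - 5)*(p - 2)*(p^2 + 7*p + 12) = (p - 5)*(p - 2)*(p + 3)*(p + 4)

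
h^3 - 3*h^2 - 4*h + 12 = (h - 3)*(h - 2)*(h + 2)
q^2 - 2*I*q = q*(q - 2*I)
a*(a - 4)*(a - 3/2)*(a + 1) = a^4 - 9*a^3/2 + a^2/2 + 6*a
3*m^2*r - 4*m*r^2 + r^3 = r*(-3*m + r)*(-m + r)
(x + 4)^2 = x^2 + 8*x + 16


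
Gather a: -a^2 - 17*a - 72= -a^2 - 17*a - 72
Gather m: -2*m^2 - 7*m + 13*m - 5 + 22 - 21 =-2*m^2 + 6*m - 4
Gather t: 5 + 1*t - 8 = t - 3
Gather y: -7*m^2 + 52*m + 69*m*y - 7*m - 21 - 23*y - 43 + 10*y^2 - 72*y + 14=-7*m^2 + 45*m + 10*y^2 + y*(69*m - 95) - 50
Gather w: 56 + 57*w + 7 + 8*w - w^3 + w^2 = -w^3 + w^2 + 65*w + 63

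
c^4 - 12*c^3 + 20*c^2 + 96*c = c*(c - 8)*(c - 6)*(c + 2)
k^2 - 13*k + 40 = (k - 8)*(k - 5)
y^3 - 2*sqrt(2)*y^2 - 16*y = y*(y - 4*sqrt(2))*(y + 2*sqrt(2))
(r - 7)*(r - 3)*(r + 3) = r^3 - 7*r^2 - 9*r + 63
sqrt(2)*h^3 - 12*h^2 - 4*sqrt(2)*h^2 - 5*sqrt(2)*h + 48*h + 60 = (h - 5)*(h - 6*sqrt(2))*(sqrt(2)*h + sqrt(2))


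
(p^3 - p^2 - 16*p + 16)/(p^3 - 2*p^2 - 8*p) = (p^2 + 3*p - 4)/(p*(p + 2))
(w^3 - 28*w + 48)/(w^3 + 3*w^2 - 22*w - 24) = (w - 2)/(w + 1)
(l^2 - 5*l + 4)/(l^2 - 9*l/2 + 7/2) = 2*(l - 4)/(2*l - 7)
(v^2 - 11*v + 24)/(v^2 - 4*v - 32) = (v - 3)/(v + 4)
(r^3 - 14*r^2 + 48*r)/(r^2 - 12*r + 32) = r*(r - 6)/(r - 4)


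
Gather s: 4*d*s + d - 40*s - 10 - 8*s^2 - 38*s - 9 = d - 8*s^2 + s*(4*d - 78) - 19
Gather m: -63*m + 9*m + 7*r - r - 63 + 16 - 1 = -54*m + 6*r - 48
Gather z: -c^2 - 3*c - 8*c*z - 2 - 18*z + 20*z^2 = -c^2 - 3*c + 20*z^2 + z*(-8*c - 18) - 2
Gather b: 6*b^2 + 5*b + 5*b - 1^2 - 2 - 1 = 6*b^2 + 10*b - 4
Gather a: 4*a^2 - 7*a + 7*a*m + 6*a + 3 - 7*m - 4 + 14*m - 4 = 4*a^2 + a*(7*m - 1) + 7*m - 5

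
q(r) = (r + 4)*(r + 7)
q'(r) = 2*r + 11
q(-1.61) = 12.88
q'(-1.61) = 7.78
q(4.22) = 92.23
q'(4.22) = 19.44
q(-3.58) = 1.44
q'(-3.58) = 3.84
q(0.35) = 31.97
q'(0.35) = 11.70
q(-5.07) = -2.07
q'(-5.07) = 0.86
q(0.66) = 35.70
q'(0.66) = 12.32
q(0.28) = 31.16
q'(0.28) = 11.56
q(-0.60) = 21.76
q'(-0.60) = 9.80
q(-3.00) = 4.00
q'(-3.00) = 5.00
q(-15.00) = 88.00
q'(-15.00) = -19.00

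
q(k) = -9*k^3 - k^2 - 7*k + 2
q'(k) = -27*k^2 - 2*k - 7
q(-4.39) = 774.90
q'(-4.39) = -518.57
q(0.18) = 0.66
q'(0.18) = -8.23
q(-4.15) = 657.09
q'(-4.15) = -463.71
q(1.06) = -17.26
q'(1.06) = -39.46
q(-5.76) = 1729.07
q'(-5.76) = -891.28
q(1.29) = -28.01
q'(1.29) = -54.51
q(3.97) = -604.69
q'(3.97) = -440.48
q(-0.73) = 10.08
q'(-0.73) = -19.93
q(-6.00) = 1952.00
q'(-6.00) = -967.00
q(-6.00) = 1952.00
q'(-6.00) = -967.00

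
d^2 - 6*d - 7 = (d - 7)*(d + 1)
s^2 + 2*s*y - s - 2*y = (s - 1)*(s + 2*y)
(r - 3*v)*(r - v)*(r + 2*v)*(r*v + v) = r^4*v - 2*r^3*v^2 + r^3*v - 5*r^2*v^3 - 2*r^2*v^2 + 6*r*v^4 - 5*r*v^3 + 6*v^4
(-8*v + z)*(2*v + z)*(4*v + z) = -64*v^3 - 40*v^2*z - 2*v*z^2 + z^3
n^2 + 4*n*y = n*(n + 4*y)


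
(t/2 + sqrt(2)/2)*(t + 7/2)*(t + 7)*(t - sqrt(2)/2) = t^4/2 + sqrt(2)*t^3/4 + 21*t^3/4 + 21*sqrt(2)*t^2/8 + 47*t^2/4 - 21*t/4 + 49*sqrt(2)*t/8 - 49/4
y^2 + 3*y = y*(y + 3)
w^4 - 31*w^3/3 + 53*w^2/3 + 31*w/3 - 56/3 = (w - 8)*(w - 7/3)*(w - 1)*(w + 1)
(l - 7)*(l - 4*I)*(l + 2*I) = l^3 - 7*l^2 - 2*I*l^2 + 8*l + 14*I*l - 56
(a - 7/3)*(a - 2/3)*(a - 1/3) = a^3 - 10*a^2/3 + 23*a/9 - 14/27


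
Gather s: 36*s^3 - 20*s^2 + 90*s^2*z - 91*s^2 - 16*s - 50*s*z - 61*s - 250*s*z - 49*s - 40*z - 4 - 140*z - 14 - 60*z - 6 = 36*s^3 + s^2*(90*z - 111) + s*(-300*z - 126) - 240*z - 24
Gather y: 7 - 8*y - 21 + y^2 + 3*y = y^2 - 5*y - 14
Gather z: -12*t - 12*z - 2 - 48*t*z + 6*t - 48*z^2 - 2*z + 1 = -6*t - 48*z^2 + z*(-48*t - 14) - 1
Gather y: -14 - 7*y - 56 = -7*y - 70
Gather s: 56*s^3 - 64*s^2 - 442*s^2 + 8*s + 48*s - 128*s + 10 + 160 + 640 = 56*s^3 - 506*s^2 - 72*s + 810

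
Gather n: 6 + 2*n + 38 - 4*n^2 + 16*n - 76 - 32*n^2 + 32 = -36*n^2 + 18*n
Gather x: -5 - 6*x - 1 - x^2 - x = -x^2 - 7*x - 6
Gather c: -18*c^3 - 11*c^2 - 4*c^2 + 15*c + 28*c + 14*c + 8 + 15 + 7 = -18*c^3 - 15*c^2 + 57*c + 30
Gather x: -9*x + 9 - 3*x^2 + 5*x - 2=-3*x^2 - 4*x + 7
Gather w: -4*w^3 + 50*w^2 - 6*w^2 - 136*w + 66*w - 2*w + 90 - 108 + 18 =-4*w^3 + 44*w^2 - 72*w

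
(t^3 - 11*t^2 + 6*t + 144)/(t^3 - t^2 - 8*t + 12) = (t^2 - 14*t + 48)/(t^2 - 4*t + 4)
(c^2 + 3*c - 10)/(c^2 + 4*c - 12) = (c + 5)/(c + 6)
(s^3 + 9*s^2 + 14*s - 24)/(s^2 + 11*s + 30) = (s^2 + 3*s - 4)/(s + 5)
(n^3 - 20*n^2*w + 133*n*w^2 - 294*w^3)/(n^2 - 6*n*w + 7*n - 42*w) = (n^2 - 14*n*w + 49*w^2)/(n + 7)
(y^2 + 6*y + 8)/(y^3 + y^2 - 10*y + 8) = (y + 2)/(y^2 - 3*y + 2)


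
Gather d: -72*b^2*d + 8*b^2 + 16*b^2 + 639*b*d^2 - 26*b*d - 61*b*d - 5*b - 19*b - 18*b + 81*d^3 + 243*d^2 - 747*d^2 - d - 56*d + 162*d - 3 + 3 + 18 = 24*b^2 - 42*b + 81*d^3 + d^2*(639*b - 504) + d*(-72*b^2 - 87*b + 105) + 18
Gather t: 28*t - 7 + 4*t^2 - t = 4*t^2 + 27*t - 7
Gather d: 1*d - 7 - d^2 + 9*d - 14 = -d^2 + 10*d - 21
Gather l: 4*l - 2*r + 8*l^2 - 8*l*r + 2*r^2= 8*l^2 + l*(4 - 8*r) + 2*r^2 - 2*r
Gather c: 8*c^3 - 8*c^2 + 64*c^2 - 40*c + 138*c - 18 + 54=8*c^3 + 56*c^2 + 98*c + 36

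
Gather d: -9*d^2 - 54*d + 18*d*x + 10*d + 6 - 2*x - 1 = -9*d^2 + d*(18*x - 44) - 2*x + 5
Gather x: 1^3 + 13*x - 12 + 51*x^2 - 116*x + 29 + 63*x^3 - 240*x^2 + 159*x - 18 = 63*x^3 - 189*x^2 + 56*x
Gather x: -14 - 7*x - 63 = -7*x - 77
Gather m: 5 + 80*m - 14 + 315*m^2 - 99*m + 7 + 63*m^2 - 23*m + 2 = 378*m^2 - 42*m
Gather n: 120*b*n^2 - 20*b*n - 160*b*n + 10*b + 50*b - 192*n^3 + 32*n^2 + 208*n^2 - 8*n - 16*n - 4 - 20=60*b - 192*n^3 + n^2*(120*b + 240) + n*(-180*b - 24) - 24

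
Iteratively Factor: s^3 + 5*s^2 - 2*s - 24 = (s - 2)*(s^2 + 7*s + 12) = (s - 2)*(s + 3)*(s + 4)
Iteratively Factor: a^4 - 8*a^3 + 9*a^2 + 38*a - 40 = (a - 1)*(a^3 - 7*a^2 + 2*a + 40) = (a - 1)*(a + 2)*(a^2 - 9*a + 20) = (a - 4)*(a - 1)*(a + 2)*(a - 5)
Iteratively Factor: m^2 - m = (m)*(m - 1)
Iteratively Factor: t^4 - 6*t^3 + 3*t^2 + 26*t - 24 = (t + 2)*(t^3 - 8*t^2 + 19*t - 12) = (t - 4)*(t + 2)*(t^2 - 4*t + 3) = (t - 4)*(t - 3)*(t + 2)*(t - 1)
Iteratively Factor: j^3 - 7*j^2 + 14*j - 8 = (j - 2)*(j^2 - 5*j + 4) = (j - 4)*(j - 2)*(j - 1)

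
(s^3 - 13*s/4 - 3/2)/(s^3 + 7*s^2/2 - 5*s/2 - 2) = (s^2 - s/2 - 3)/(s^2 + 3*s - 4)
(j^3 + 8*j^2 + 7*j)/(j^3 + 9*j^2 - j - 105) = j*(j + 1)/(j^2 + 2*j - 15)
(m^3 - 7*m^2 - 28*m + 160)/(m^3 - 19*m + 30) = (m^2 - 12*m + 32)/(m^2 - 5*m + 6)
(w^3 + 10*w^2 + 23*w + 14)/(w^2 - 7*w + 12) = (w^3 + 10*w^2 + 23*w + 14)/(w^2 - 7*w + 12)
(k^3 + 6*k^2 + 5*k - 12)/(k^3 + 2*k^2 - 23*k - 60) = (k - 1)/(k - 5)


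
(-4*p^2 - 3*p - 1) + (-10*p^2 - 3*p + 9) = -14*p^2 - 6*p + 8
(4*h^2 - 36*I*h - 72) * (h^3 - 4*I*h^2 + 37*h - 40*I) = 4*h^5 - 52*I*h^4 - 68*h^3 - 1204*I*h^2 - 4104*h + 2880*I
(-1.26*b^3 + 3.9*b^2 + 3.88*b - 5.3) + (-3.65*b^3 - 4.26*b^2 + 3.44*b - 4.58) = -4.91*b^3 - 0.36*b^2 + 7.32*b - 9.88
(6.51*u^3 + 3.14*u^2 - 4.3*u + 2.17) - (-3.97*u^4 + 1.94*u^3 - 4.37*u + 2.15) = 3.97*u^4 + 4.57*u^3 + 3.14*u^2 + 0.0700000000000003*u + 0.02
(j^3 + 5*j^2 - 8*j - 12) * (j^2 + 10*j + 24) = j^5 + 15*j^4 + 66*j^3 + 28*j^2 - 312*j - 288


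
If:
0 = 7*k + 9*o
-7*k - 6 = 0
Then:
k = -6/7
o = 2/3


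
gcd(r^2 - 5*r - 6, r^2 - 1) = r + 1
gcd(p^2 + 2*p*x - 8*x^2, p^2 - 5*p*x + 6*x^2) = -p + 2*x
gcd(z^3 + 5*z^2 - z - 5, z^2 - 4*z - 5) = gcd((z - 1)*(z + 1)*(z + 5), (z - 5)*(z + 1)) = z + 1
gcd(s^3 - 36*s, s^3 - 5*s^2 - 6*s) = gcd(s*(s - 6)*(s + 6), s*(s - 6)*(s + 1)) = s^2 - 6*s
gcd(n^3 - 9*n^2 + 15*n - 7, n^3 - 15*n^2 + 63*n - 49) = n^2 - 8*n + 7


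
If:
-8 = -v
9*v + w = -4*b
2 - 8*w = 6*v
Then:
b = -265/16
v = 8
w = -23/4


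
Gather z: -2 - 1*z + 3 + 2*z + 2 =z + 3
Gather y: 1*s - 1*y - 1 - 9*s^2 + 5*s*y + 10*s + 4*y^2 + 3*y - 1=-9*s^2 + 11*s + 4*y^2 + y*(5*s + 2) - 2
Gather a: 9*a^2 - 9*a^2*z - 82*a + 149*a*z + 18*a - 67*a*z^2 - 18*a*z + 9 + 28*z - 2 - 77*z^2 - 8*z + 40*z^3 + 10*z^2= a^2*(9 - 9*z) + a*(-67*z^2 + 131*z - 64) + 40*z^3 - 67*z^2 + 20*z + 7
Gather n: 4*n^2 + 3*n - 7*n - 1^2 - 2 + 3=4*n^2 - 4*n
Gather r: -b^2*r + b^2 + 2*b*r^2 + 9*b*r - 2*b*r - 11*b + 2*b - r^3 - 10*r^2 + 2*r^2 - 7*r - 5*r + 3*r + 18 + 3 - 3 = b^2 - 9*b - r^3 + r^2*(2*b - 8) + r*(-b^2 + 7*b - 9) + 18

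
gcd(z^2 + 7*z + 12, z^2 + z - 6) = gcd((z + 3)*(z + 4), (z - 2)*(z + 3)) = z + 3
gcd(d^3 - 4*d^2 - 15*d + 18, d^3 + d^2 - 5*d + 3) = d^2 + 2*d - 3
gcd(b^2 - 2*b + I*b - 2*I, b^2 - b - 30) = 1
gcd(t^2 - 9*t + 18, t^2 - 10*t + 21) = t - 3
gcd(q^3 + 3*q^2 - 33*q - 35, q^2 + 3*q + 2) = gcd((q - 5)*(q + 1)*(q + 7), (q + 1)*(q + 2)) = q + 1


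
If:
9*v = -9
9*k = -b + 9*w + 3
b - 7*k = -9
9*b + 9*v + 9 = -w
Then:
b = -60/583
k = 741/583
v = -1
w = 540/583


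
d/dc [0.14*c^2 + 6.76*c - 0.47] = 0.28*c + 6.76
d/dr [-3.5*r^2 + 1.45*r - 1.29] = 1.45 - 7.0*r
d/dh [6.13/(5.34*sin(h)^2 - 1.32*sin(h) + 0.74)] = (8.0916 - 65.4684*sin(h))*cos(h)/(5.34*sin(h)^2 - 1.32*sin(h) + 0.74)^2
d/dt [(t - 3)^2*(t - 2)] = (t - 3)*(3*t - 7)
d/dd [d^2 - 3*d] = 2*d - 3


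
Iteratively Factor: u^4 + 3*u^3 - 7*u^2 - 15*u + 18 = (u - 1)*(u^3 + 4*u^2 - 3*u - 18) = (u - 1)*(u + 3)*(u^2 + u - 6) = (u - 1)*(u + 3)^2*(u - 2)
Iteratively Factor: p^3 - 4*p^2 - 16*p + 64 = (p + 4)*(p^2 - 8*p + 16) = (p - 4)*(p + 4)*(p - 4)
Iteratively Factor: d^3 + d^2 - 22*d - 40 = (d + 2)*(d^2 - d - 20) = (d + 2)*(d + 4)*(d - 5)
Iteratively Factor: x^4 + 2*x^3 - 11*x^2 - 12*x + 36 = (x - 2)*(x^3 + 4*x^2 - 3*x - 18) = (x - 2)*(x + 3)*(x^2 + x - 6) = (x - 2)^2*(x + 3)*(x + 3)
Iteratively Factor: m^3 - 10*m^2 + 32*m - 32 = (m - 4)*(m^2 - 6*m + 8) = (m - 4)^2*(m - 2)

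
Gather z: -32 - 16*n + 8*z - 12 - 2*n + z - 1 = -18*n + 9*z - 45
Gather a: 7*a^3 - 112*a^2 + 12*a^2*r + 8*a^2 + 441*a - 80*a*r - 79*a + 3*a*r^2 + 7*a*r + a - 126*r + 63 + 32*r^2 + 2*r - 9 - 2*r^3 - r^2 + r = 7*a^3 + a^2*(12*r - 104) + a*(3*r^2 - 73*r + 363) - 2*r^3 + 31*r^2 - 123*r + 54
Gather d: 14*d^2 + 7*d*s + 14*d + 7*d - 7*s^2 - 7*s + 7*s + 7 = 14*d^2 + d*(7*s + 21) - 7*s^2 + 7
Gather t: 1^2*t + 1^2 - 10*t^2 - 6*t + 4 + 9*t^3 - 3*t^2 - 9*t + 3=9*t^3 - 13*t^2 - 14*t + 8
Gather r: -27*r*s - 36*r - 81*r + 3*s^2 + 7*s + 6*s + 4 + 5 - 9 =r*(-27*s - 117) + 3*s^2 + 13*s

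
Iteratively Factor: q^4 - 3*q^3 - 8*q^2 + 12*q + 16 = (q + 2)*(q^3 - 5*q^2 + 2*q + 8) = (q - 2)*(q + 2)*(q^2 - 3*q - 4) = (q - 2)*(q + 1)*(q + 2)*(q - 4)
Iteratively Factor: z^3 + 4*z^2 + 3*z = (z + 3)*(z^2 + z) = (z + 1)*(z + 3)*(z)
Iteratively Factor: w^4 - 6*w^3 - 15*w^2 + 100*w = (w + 4)*(w^3 - 10*w^2 + 25*w) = (w - 5)*(w + 4)*(w^2 - 5*w) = w*(w - 5)*(w + 4)*(w - 5)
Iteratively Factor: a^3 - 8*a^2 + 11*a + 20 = (a + 1)*(a^2 - 9*a + 20) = (a - 5)*(a + 1)*(a - 4)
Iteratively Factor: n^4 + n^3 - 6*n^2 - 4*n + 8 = (n - 2)*(n^3 + 3*n^2 - 4) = (n - 2)*(n - 1)*(n^2 + 4*n + 4) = (n - 2)*(n - 1)*(n + 2)*(n + 2)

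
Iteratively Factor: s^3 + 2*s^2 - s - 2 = (s + 2)*(s^2 - 1) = (s - 1)*(s + 2)*(s + 1)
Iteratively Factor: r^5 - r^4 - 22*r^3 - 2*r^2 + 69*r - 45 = (r + 3)*(r^4 - 4*r^3 - 10*r^2 + 28*r - 15) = (r - 1)*(r + 3)*(r^3 - 3*r^2 - 13*r + 15) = (r - 1)^2*(r + 3)*(r^2 - 2*r - 15) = (r - 1)^2*(r + 3)^2*(r - 5)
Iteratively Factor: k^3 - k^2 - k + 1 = (k + 1)*(k^2 - 2*k + 1) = (k - 1)*(k + 1)*(k - 1)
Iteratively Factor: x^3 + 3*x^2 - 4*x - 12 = (x + 2)*(x^2 + x - 6) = (x - 2)*(x + 2)*(x + 3)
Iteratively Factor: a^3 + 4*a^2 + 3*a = (a + 1)*(a^2 + 3*a) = a*(a + 1)*(a + 3)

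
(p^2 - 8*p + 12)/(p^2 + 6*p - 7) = (p^2 - 8*p + 12)/(p^2 + 6*p - 7)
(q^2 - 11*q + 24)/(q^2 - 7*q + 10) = (q^2 - 11*q + 24)/(q^2 - 7*q + 10)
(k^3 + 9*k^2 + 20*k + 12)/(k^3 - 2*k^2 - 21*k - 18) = (k^2 + 8*k + 12)/(k^2 - 3*k - 18)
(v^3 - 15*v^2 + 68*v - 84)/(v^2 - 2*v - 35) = (v^2 - 8*v + 12)/(v + 5)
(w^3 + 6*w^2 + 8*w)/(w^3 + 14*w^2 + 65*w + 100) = w*(w + 2)/(w^2 + 10*w + 25)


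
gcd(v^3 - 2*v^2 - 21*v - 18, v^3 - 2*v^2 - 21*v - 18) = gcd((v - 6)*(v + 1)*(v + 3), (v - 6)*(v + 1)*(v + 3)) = v^3 - 2*v^2 - 21*v - 18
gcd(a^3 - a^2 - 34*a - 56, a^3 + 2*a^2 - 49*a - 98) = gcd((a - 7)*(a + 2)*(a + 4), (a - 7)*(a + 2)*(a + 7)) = a^2 - 5*a - 14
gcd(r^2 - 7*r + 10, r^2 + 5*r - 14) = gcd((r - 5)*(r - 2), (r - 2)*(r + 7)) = r - 2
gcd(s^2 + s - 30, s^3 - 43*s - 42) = s + 6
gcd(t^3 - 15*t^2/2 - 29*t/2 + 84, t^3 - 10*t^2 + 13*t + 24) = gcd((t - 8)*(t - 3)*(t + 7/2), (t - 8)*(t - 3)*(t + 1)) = t^2 - 11*t + 24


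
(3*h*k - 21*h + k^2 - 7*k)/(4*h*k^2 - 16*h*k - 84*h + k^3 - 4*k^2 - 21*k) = (3*h + k)/(4*h*k + 12*h + k^2 + 3*k)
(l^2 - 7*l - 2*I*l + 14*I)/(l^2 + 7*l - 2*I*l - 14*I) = (l - 7)/(l + 7)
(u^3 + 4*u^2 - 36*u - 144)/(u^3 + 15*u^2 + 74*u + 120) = (u - 6)/(u + 5)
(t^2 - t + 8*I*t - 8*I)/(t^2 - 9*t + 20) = (t^2 - t + 8*I*t - 8*I)/(t^2 - 9*t + 20)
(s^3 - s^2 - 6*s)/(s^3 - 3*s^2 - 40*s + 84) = s*(s^2 - s - 6)/(s^3 - 3*s^2 - 40*s + 84)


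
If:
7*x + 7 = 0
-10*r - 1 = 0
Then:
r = -1/10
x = -1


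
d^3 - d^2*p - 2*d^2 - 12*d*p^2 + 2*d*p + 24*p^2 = (d - 2)*(d - 4*p)*(d + 3*p)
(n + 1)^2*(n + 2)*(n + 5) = n^4 + 9*n^3 + 25*n^2 + 27*n + 10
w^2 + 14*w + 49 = (w + 7)^2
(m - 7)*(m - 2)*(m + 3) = m^3 - 6*m^2 - 13*m + 42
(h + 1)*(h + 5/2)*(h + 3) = h^3 + 13*h^2/2 + 13*h + 15/2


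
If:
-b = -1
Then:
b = 1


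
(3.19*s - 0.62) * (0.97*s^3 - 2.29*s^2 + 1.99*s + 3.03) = 3.0943*s^4 - 7.9065*s^3 + 7.7679*s^2 + 8.4319*s - 1.8786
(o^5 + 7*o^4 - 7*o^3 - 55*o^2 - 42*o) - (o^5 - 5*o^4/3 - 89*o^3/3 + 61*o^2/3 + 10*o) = 26*o^4/3 + 68*o^3/3 - 226*o^2/3 - 52*o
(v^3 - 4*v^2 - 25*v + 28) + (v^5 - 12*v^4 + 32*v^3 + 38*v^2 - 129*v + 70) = v^5 - 12*v^4 + 33*v^3 + 34*v^2 - 154*v + 98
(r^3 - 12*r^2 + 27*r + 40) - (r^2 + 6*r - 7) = r^3 - 13*r^2 + 21*r + 47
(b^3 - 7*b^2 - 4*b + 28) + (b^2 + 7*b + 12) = b^3 - 6*b^2 + 3*b + 40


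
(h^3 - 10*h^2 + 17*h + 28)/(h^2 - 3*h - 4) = h - 7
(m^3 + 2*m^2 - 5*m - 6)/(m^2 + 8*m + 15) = (m^2 - m - 2)/(m + 5)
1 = 1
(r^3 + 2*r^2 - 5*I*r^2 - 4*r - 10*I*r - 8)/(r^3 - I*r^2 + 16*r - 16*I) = (r + 2)/(r + 4*I)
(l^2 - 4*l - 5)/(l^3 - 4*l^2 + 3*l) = (l^2 - 4*l - 5)/(l*(l^2 - 4*l + 3))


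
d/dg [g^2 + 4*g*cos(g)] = -4*g*sin(g) + 2*g + 4*cos(g)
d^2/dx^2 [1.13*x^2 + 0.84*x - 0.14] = 2.26000000000000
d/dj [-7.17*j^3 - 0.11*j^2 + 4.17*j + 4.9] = -21.51*j^2 - 0.22*j + 4.17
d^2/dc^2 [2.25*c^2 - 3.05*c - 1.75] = 4.50000000000000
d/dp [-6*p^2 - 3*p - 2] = -12*p - 3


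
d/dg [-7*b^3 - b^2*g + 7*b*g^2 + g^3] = -b^2 + 14*b*g + 3*g^2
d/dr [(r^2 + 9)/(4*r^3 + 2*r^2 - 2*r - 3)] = 2*(-2*r^4 - 55*r^2 - 21*r + 9)/(16*r^6 + 16*r^5 - 12*r^4 - 32*r^3 - 8*r^2 + 12*r + 9)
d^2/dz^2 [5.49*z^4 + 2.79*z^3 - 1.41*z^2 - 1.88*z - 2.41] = 65.88*z^2 + 16.74*z - 2.82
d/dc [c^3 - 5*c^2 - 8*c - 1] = 3*c^2 - 10*c - 8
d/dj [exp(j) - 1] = exp(j)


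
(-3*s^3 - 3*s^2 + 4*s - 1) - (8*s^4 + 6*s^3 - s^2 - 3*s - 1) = -8*s^4 - 9*s^3 - 2*s^2 + 7*s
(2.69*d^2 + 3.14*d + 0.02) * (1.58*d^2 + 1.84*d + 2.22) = 4.2502*d^4 + 9.9108*d^3 + 11.781*d^2 + 7.0076*d + 0.0444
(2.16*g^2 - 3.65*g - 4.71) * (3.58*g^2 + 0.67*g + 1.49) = 7.7328*g^4 - 11.6198*g^3 - 16.0889*g^2 - 8.5942*g - 7.0179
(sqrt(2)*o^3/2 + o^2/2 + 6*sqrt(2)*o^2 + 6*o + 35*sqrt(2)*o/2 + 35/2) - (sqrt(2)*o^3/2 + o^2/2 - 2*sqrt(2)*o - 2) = 6*sqrt(2)*o^2 + 6*o + 39*sqrt(2)*o/2 + 39/2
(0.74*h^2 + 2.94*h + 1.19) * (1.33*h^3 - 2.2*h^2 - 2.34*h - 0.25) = 0.9842*h^5 + 2.2822*h^4 - 6.6169*h^3 - 9.6826*h^2 - 3.5196*h - 0.2975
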